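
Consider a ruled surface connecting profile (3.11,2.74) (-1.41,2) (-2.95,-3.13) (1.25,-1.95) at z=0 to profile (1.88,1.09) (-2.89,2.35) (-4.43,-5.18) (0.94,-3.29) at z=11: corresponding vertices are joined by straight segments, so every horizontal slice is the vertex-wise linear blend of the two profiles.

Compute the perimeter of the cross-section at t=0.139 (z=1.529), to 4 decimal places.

Perimeter at t=0.139: 19.7600

Cross-section at t=0.139: each vertex is (1-t)·p0[i] + t·p1[i].
  v1: (1-0.139)·(3.11,2.74) + 0.139·(1.88,1.09) = (2.9390,2.5107)
  v2: (1-0.139)·(-1.41,2) + 0.139·(-2.89,2.35) = (-1.6157,2.0486)
  v3: (1-0.139)·(-2.95,-3.13) + 0.139·(-4.43,-5.18) = (-3.1557,-3.4149)
  v4: (1-0.139)·(1.25,-1.95) + 0.139·(0.94,-3.29) = (1.2069,-2.1363)
Perimeter = Σ |v_{i+1} − v_i|:
  edge 1→2: √(-4.5547² + -0.4620²) = 4.5781 (running 4.5781)
  edge 2→3: √(-1.5400² + -5.4636²) = 5.6765 (running 10.2546)
  edge 3→4: √(4.3626² + 1.2787²) = 4.5462 (running 14.8008)
  edge 4→1: √(1.7321² + 4.6469²) = 4.9592 (running 19.7600)
Perimeter = 19.7600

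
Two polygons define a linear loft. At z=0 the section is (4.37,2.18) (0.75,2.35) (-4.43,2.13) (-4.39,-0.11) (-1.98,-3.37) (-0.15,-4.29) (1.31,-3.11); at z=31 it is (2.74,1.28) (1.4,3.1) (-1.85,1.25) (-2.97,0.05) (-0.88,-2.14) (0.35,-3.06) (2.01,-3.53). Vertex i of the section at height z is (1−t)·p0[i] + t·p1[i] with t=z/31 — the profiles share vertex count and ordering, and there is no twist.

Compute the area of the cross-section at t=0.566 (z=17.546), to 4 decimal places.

Area at t=0.566: 29.2729

Cross-section at t=0.566: each vertex is (1-t)·p0[i] + t·p1[i].
  v1: (1-0.566)·(4.37,2.18) + 0.566·(2.74,1.28) = (3.4474,1.6706)
  v2: (1-0.566)·(0.75,2.35) + 0.566·(1.4,3.1) = (1.1179,2.7745)
  v3: (1-0.566)·(-4.43,2.13) + 0.566·(-1.85,1.25) = (-2.9697,1.6319)
  v4: (1-0.566)·(-4.39,-0.11) + 0.566·(-2.97,0.05) = (-3.5863,-0.0194)
  v5: (1-0.566)·(-1.98,-3.37) + 0.566·(-0.88,-2.14) = (-1.3574,-2.6738)
  v6: (1-0.566)·(-0.15,-4.29) + 0.566·(0.35,-3.06) = (0.1330,-3.5938)
  v7: (1-0.566)·(1.31,-3.11) + 0.566·(2.01,-3.53) = (1.7062,-3.3477)
Shoelace sum Σ(x_i·y_{i+1} − x_{i+1}·y_i):
  i=1: 3.4474·2.7745 − 1.1179·1.6706 = +7.6973 (running +7.6973)
  i=2: 1.1179·1.6319 − -2.9697·2.7745 = +10.0638 (running +17.7611)
  i=3: -2.9697·-0.0194 − -3.5863·1.6319 = +5.9103 (running +23.6714)
  i=4: -3.5863·-2.6738 − -1.3574·-0.0194 = +9.5627 (running +33.2340)
  i=5: -1.3574·-3.5938 − 0.1330·-2.6738 = +5.2339 (running +38.4679)
  i=6: 0.1330·-3.3477 − 1.7062·-3.5938 = +5.6865 (running +44.1544)
  i=7: 1.7062·1.6706 − 3.4474·-3.3477 = +14.3914 (running +58.5458)
Area = |Σ|/2 = |58.5458|/2 = 29.2729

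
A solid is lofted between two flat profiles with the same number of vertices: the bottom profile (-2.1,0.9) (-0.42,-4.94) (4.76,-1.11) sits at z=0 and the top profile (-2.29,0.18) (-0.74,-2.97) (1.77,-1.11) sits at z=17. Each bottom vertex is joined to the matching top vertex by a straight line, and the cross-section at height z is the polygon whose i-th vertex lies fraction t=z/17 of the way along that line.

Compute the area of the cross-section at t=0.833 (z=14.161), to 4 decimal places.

Area at t=0.833: 7.0397

Cross-section at t=0.833: each vertex is (1-t)·p0[i] + t·p1[i].
  v1: (1-0.833)·(-2.1,0.9) + 0.833·(-2.29,0.18) = (-2.2583,0.3002)
  v2: (1-0.833)·(-0.42,-4.94) + 0.833·(-0.74,-2.97) = (-0.6866,-3.2990)
  v3: (1-0.833)·(4.76,-1.11) + 0.833·(1.77,-1.11) = (2.2693,-1.1100)
Shoelace sum Σ(x_i·y_{i+1} − x_{i+1}·y_i):
  i=1: -2.2583·-3.2990 − -0.6866·0.3002 = +7.6561 (running +7.6561)
  i=2: -0.6866·-1.1100 − 2.2693·-3.2990 = +8.2486 (running +15.9047)
  i=3: 2.2693·0.3002 − -2.2583·-1.1100 = -1.8253 (running +14.0794)
Area = |Σ|/2 = |14.0794|/2 = 7.0397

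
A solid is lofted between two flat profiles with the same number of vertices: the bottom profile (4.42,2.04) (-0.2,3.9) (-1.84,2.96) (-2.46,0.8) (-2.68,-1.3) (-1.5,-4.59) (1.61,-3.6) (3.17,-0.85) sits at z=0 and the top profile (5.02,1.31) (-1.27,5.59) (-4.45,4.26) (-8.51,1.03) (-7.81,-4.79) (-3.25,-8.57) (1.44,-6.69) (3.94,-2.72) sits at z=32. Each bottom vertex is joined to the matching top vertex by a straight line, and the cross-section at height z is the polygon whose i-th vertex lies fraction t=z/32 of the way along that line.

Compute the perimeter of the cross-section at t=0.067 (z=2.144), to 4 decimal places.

Cross-section at t=0.067: each vertex is (1-t)·p0[i] + t·p1[i].
  v1: (1-0.067)·(4.42,2.04) + 0.067·(5.02,1.31) = (4.4602,1.9911)
  v2: (1-0.067)·(-0.2,3.9) + 0.067·(-1.27,5.59) = (-0.2717,4.0132)
  v3: (1-0.067)·(-1.84,2.96) + 0.067·(-4.45,4.26) = (-2.0149,3.0471)
  v4: (1-0.067)·(-2.46,0.8) + 0.067·(-8.51,1.03) = (-2.8654,0.8154)
  v5: (1-0.067)·(-2.68,-1.3) + 0.067·(-7.81,-4.79) = (-3.0237,-1.5338)
  v6: (1-0.067)·(-1.5,-4.59) + 0.067·(-3.25,-8.57) = (-1.6173,-4.8567)
  v7: (1-0.067)·(1.61,-3.6) + 0.067·(1.44,-6.69) = (1.5986,-3.8070)
  v8: (1-0.067)·(3.17,-0.85) + 0.067·(3.94,-2.72) = (3.2216,-0.9753)
Perimeter = Σ |v_{i+1} − v_i|:
  edge 1→2: √(-4.7319² + 2.0221²) = 5.1459 (running 5.1459)
  edge 2→3: √(-1.7432² + -0.9661²) = 1.9930 (running 7.1389)
  edge 3→4: √(-0.8505² + -2.2317²) = 2.3883 (running 9.5271)
  edge 4→5: √(-0.1584² + -2.3492²) = 2.3546 (running 11.8817)
  edge 5→6: √(1.4065² + -3.3228²) = 3.6082 (running 15.4899)
  edge 6→7: √(3.2159² + 1.0496²) = 3.3828 (running 18.8727)
  edge 7→8: √(1.6230² + 2.8317²) = 3.2639 (running 22.1366)
  edge 8→1: √(1.2386² + 2.9664²) = 3.2146 (running 25.3512)
Perimeter = 25.3512

Perimeter at t=0.067: 25.3512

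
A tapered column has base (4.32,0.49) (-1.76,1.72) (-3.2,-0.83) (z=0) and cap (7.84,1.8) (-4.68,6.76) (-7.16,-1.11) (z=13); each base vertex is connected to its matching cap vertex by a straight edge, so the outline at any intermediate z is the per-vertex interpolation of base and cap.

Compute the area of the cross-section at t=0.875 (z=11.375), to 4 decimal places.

Cross-section at t=0.875: each vertex is (1-t)·p0[i] + t·p1[i].
  v1: (1-0.875)·(4.32,0.49) + 0.875·(7.84,1.8) = (7.4000,1.6362)
  v2: (1-0.875)·(-1.76,1.72) + 0.875·(-4.68,6.76) = (-4.3150,6.1300)
  v3: (1-0.875)·(-3.2,-0.83) + 0.875·(-7.16,-1.11) = (-6.6650,-1.0750)
Shoelace sum Σ(x_i·y_{i+1} − x_{i+1}·y_i):
  i=1: 7.4000·6.1300 − -4.3150·1.6362 = +52.4224 (running +52.4224)
  i=2: -4.3150·-1.0750 − -6.6650·6.1300 = +45.4951 (running +97.9175)
  i=3: -6.6650·1.6362 − 7.4000·-1.0750 = -2.9506 (running +94.9669)
Area = |Σ|/2 = |94.9669|/2 = 47.4834

Area at t=0.875: 47.4834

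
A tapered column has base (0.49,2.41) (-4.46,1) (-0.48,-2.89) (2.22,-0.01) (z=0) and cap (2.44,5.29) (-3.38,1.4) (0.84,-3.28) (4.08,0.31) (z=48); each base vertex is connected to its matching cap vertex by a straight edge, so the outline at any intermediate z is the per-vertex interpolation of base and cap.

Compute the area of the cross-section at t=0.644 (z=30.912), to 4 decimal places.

Cross-section at t=0.644: each vertex is (1-t)·p0[i] + t·p1[i].
  v1: (1-0.644)·(0.49,2.41) + 0.644·(2.44,5.29) = (1.7458,4.2647)
  v2: (1-0.644)·(-4.46,1) + 0.644·(-3.38,1.4) = (-3.7645,1.2576)
  v3: (1-0.644)·(-0.48,-2.89) + 0.644·(0.84,-3.28) = (0.3701,-3.1412)
  v4: (1-0.644)·(2.22,-0.01) + 0.644·(4.08,0.31) = (3.4178,0.1961)
Shoelace sum Σ(x_i·y_{i+1} − x_{i+1}·y_i):
  i=1: 1.7458·1.2576 − -3.7645·4.2647 = +18.2500 (running +18.2500)
  i=2: -3.7645·-3.1412 − 0.3701·1.2576 = +11.3594 (running +29.6094)
  i=3: 0.3701·0.1961 − 3.4178·-3.1412 = +10.8085 (running +40.4179)
  i=4: 3.4178·4.2647 − 1.7458·0.1961 = +14.2338 (running +54.6518)
Area = |Σ|/2 = |54.6518|/2 = 27.3259

Area at t=0.644: 27.3259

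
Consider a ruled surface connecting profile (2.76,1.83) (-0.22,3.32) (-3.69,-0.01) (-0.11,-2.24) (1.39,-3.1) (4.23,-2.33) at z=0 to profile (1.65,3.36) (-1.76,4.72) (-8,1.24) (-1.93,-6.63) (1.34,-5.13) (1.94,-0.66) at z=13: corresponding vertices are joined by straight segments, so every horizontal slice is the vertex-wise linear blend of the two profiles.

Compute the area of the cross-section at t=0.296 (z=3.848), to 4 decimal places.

Area at t=0.296: 38.5978

Cross-section at t=0.296: each vertex is (1-t)·p0[i] + t·p1[i].
  v1: (1-0.296)·(2.76,1.83) + 0.296·(1.65,3.36) = (2.4314,2.2829)
  v2: (1-0.296)·(-0.22,3.32) + 0.296·(-1.76,4.72) = (-0.6758,3.7344)
  v3: (1-0.296)·(-3.69,-0.01) + 0.296·(-8,1.24) = (-4.9658,0.3600)
  v4: (1-0.296)·(-0.11,-2.24) + 0.296·(-1.93,-6.63) = (-0.6487,-3.5394)
  v5: (1-0.296)·(1.39,-3.1) + 0.296·(1.34,-5.13) = (1.3752,-3.7009)
  v6: (1-0.296)·(4.23,-2.33) + 0.296·(1.94,-0.66) = (3.5522,-1.8357)
Shoelace sum Σ(x_i·y_{i+1} − x_{i+1}·y_i):
  i=1: 2.4314·3.7344 − -0.6758·2.2829 = +10.6228 (running +10.6228)
  i=2: -0.6758·0.3600 − -4.9658·3.7344 = +18.3008 (running +28.9237)
  i=3: -4.9658·-3.5394 − -0.6487·0.3600 = +17.8095 (running +46.7332)
  i=4: -0.6487·-3.7009 − 1.3752·-3.5394 = +7.2683 (running +54.0015)
  i=5: 1.3752·-1.8357 − 3.5522·-3.7009 = +10.6217 (running +64.6232)
  i=6: 3.5522·2.2829 − 2.4314·-1.8357 = +12.5725 (running +77.1957)
Area = |Σ|/2 = |77.1957|/2 = 38.5978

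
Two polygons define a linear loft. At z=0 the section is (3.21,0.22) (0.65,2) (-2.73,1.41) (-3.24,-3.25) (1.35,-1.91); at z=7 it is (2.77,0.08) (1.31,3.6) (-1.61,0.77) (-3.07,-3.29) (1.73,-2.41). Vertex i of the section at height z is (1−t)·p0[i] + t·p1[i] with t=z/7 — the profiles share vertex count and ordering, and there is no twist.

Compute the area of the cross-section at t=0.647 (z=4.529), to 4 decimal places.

Cross-section at t=0.647: each vertex is (1-t)·p0[i] + t·p1[i].
  v1: (1-0.647)·(3.21,0.22) + 0.647·(2.77,0.08) = (2.9253,0.1294)
  v2: (1-0.647)·(0.65,2) + 0.647·(1.31,3.6) = (1.0770,3.0352)
  v3: (1-0.647)·(-2.73,1.41) + 0.647·(-1.61,0.77) = (-2.0054,0.9959)
  v4: (1-0.647)·(-3.24,-3.25) + 0.647·(-3.07,-3.29) = (-3.1300,-3.2759)
  v5: (1-0.647)·(1.35,-1.91) + 0.647·(1.73,-2.41) = (1.5959,-2.2335)
Shoelace sum Σ(x_i·y_{i+1} − x_{i+1}·y_i):
  i=1: 2.9253·3.0352 − 1.0770·0.1294 = +8.7395 (running +8.7395)
  i=2: 1.0770·0.9959 − -2.0054·3.0352 = +7.1593 (running +15.8988)
  i=3: -2.0054·-3.2759 − -3.1300·0.9959 = +9.6866 (running +25.5854)
  i=4: -3.1300·-2.2335 − 1.5959·-3.2759 = +12.2187 (running +37.8041)
  i=5: 1.5959·0.1294 − 2.9253·-2.2335 = +6.7402 (running +44.5444)
Area = |Σ|/2 = |44.5444|/2 = 22.2722

Area at t=0.647: 22.2722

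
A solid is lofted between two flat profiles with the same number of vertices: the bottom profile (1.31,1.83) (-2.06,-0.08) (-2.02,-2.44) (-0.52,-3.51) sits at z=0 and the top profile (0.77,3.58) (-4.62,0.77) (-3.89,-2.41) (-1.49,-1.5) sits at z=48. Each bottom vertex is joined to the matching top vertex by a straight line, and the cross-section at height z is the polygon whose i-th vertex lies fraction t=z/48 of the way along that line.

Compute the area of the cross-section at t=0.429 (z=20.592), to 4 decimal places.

Area at t=0.429: 11.2830

Cross-section at t=0.429: each vertex is (1-t)·p0[i] + t·p1[i].
  v1: (1-0.429)·(1.31,1.83) + 0.429·(0.77,3.58) = (1.0783,2.5808)
  v2: (1-0.429)·(-2.06,-0.08) + 0.429·(-4.62,0.77) = (-3.1582,0.2847)
  v3: (1-0.429)·(-2.02,-2.44) + 0.429·(-3.89,-2.41) = (-2.8222,-2.4271)
  v4: (1-0.429)·(-0.52,-3.51) + 0.429·(-1.49,-1.5) = (-0.9361,-2.6477)
Shoelace sum Σ(x_i·y_{i+1} − x_{i+1}·y_i):
  i=1: 1.0783·0.2847 − -3.1582·2.5808 = +8.4576 (running +8.4576)
  i=2: -3.1582·-2.4271 − -2.8222·0.2847 = +8.4688 (running +16.9264)
  i=3: -2.8222·-2.6477 − -0.9361·-2.4271 = +5.2003 (running +22.1267)
  i=4: -0.9361·2.5808 − 1.0783·-2.6477 = +0.4392 (running +22.5659)
Area = |Σ|/2 = |22.5659|/2 = 11.2830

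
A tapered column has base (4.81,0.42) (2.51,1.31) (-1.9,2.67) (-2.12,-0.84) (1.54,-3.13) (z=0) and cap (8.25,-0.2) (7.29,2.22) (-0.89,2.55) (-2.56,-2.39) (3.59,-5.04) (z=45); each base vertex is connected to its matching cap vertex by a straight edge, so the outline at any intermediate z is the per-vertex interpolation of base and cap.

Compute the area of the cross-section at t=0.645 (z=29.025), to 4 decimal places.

Area at t=0.645: 42.5435

Cross-section at t=0.645: each vertex is (1-t)·p0[i] + t·p1[i].
  v1: (1-0.645)·(4.81,0.42) + 0.645·(8.25,-0.2) = (7.0288,0.0201)
  v2: (1-0.645)·(2.51,1.31) + 0.645·(7.29,2.22) = (5.5931,1.8970)
  v3: (1-0.645)·(-1.9,2.67) + 0.645·(-0.89,2.55) = (-1.2486,2.5926)
  v4: (1-0.645)·(-2.12,-0.84) + 0.645·(-2.56,-2.39) = (-2.4038,-1.8398)
  v5: (1-0.645)·(1.54,-3.13) + 0.645·(3.59,-5.04) = (2.8622,-4.3620)
Shoelace sum Σ(x_i·y_{i+1} − x_{i+1}·y_i):
  i=1: 7.0288·1.8970 − 5.5931·0.0201 = +13.2209 (running +13.2209)
  i=2: 5.5931·2.5926 − -1.2486·1.8970 = +16.8691 (running +30.0900)
  i=3: -1.2486·-1.8398 − -2.4038·2.5926 = +8.5291 (running +38.6191)
  i=4: -2.4038·-4.3620 − 2.8622·-1.8398 = +15.7511 (running +54.3702)
  i=5: 2.8622·0.0201 − 7.0288·-4.3620 = +30.7168 (running +85.0870)
Area = |Σ|/2 = |85.0870|/2 = 42.5435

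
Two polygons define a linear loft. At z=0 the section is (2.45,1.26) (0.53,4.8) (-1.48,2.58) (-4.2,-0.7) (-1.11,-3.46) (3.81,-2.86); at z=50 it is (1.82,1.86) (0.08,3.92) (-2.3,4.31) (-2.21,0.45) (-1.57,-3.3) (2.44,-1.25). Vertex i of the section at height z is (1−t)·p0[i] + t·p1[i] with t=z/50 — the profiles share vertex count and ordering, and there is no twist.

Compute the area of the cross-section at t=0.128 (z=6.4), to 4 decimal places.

Cross-section at t=0.128: each vertex is (1-t)·p0[i] + t·p1[i].
  v1: (1-0.128)·(2.45,1.26) + 0.128·(1.82,1.86) = (2.3694,1.3368)
  v2: (1-0.128)·(0.53,4.8) + 0.128·(0.08,3.92) = (0.4724,4.6874)
  v3: (1-0.128)·(-1.48,2.58) + 0.128·(-2.3,4.31) = (-1.5850,2.8014)
  v4: (1-0.128)·(-4.2,-0.7) + 0.128·(-2.21,0.45) = (-3.9453,-0.5528)
  v5: (1-0.128)·(-1.11,-3.46) + 0.128·(-1.57,-3.3) = (-1.1689,-3.4395)
  v6: (1-0.128)·(3.81,-2.86) + 0.128·(2.44,-1.25) = (3.6346,-2.6539)
Shoelace sum Σ(x_i·y_{i+1} − x_{i+1}·y_i):
  i=1: 2.3694·4.6874 − 0.4724·1.3368 = +10.4745 (running +10.4745)
  i=2: 0.4724·2.8014 − -1.5850·4.6874 = +8.7527 (running +19.2272)
  i=3: -1.5850·-0.5528 − -3.9453·2.8014 = +11.9286 (running +31.1558)
  i=4: -3.9453·-3.4395 − -1.1689·-0.5528 = +12.9237 (running +44.0796)
  i=5: -1.1689·-2.6539 − 3.6346·-3.4395 = +15.6035 (running +59.6831)
  i=6: 3.6346·1.3368 − 2.3694·-2.6539 = +11.1469 (running +70.8300)
Area = |Σ|/2 = |70.8300|/2 = 35.4150

Area at t=0.128: 35.4150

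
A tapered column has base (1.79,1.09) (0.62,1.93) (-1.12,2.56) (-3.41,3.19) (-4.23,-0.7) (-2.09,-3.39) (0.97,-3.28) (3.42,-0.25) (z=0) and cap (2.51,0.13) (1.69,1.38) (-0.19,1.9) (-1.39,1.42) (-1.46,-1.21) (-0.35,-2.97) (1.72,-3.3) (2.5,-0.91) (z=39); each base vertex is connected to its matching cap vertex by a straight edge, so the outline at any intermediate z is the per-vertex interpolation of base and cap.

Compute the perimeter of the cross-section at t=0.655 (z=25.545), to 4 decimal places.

Perimeter at t=0.655: 17.2066

Cross-section at t=0.655: each vertex is (1-t)·p0[i] + t·p1[i].
  v1: (1-0.655)·(1.79,1.09) + 0.655·(2.51,0.13) = (2.2616,0.4612)
  v2: (1-0.655)·(0.62,1.93) + 0.655·(1.69,1.38) = (1.3209,1.5697)
  v3: (1-0.655)·(-1.12,2.56) + 0.655·(-0.19,1.9) = (-0.5109,2.1277)
  v4: (1-0.655)·(-3.41,3.19) + 0.655·(-1.39,1.42) = (-2.0869,2.0307)
  v5: (1-0.655)·(-4.23,-0.7) + 0.655·(-1.46,-1.21) = (-2.4156,-1.0340)
  v6: (1-0.655)·(-2.09,-3.39) + 0.655·(-0.35,-2.97) = (-0.9503,-3.1149)
  v7: (1-0.655)·(0.97,-3.28) + 0.655·(1.72,-3.3) = (1.4612,-3.2931)
  v8: (1-0.655)·(3.42,-0.25) + 0.655·(2.5,-0.91) = (2.8174,-0.6823)
Perimeter = Σ |v_{i+1} − v_i|:
  edge 1→2: √(-0.9407² + 1.1085²) = 1.4539 (running 1.4539)
  edge 2→3: √(-1.8317² + 0.5579²) = 1.9148 (running 3.3687)
  edge 3→4: √(-1.5760² + -0.0970²) = 1.5790 (running 4.9478)
  edge 4→5: √(-0.3287² + -3.0647²) = 3.0823 (running 8.0300)
  edge 5→6: √(1.4653² + -2.0808²) = 2.5450 (running 10.5751)
  edge 6→7: √(2.4115² + -0.1782²) = 2.4181 (running 12.9932)
  edge 7→8: √(1.3562² + 2.6108²) = 2.9420 (running 15.9352)
  edge 8→1: √(-0.5558² + 1.1435²) = 1.2714 (running 17.2066)
Perimeter = 17.2066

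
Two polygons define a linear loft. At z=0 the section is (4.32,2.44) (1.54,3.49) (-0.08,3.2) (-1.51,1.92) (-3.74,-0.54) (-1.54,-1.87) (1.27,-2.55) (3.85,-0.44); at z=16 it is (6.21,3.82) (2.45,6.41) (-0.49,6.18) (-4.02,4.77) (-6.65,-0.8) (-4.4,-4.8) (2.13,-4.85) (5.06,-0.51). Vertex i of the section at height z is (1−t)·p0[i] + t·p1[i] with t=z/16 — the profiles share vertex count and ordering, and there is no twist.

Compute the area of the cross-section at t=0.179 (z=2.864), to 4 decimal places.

Cross-section at t=0.179: each vertex is (1-t)·p0[i] + t·p1[i].
  v1: (1-0.179)·(4.32,2.44) + 0.179·(6.21,3.82) = (4.6583,2.6870)
  v2: (1-0.179)·(1.54,3.49) + 0.179·(2.45,6.41) = (1.7029,4.0127)
  v3: (1-0.179)·(-0.08,3.2) + 0.179·(-0.49,6.18) = (-0.1534,3.7334)
  v4: (1-0.179)·(-1.51,1.92) + 0.179·(-4.02,4.77) = (-1.9593,2.4301)
  v5: (1-0.179)·(-3.74,-0.54) + 0.179·(-6.65,-0.8) = (-4.2609,-0.5865)
  v6: (1-0.179)·(-1.54,-1.87) + 0.179·(-4.4,-4.8) = (-2.0519,-2.3945)
  v7: (1-0.179)·(1.27,-2.55) + 0.179·(2.13,-4.85) = (1.4239,-2.9617)
  v8: (1-0.179)·(3.85,-0.44) + 0.179·(5.06,-0.51) = (4.0666,-0.4525)
Shoelace sum Σ(x_i·y_{i+1} − x_{i+1}·y_i):
  i=1: 4.6583·4.0127 − 1.7029·2.6870 = +14.1166 (running +14.1166)
  i=2: 1.7029·3.7334 − -0.1534·4.0127 = +6.9731 (running +21.0897)
  i=3: -0.1534·2.4301 − -1.9593·3.7334 = +6.9421 (running +28.0318)
  i=4: -1.9593·-0.5865 − -4.2609·2.4301 = +11.5038 (running +39.5356)
  i=5: -4.2609·-2.3945 − -2.0519·-0.5865 = +8.9990 (running +48.5346)
  i=6: -2.0519·-2.9617 − 1.4239·-2.3945 = +9.4868 (running +58.0215)
  i=7: 1.4239·-0.4525 − 4.0666·-2.9617 = +11.3996 (running +69.4211)
  i=8: 4.0666·2.6870 − 4.6583·-0.4525 = +13.0350 (running +82.4561)
Area = |Σ|/2 = |82.4561|/2 = 41.2281

Area at t=0.179: 41.2281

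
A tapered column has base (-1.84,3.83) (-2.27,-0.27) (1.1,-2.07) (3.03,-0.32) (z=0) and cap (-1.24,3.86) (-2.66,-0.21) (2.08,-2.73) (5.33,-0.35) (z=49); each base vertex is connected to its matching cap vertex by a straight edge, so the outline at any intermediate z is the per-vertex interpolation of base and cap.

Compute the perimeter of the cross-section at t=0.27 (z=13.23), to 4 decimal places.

Perimeter at t=0.27: 18.1393

Cross-section at t=0.27: each vertex is (1-t)·p0[i] + t·p1[i].
  v1: (1-0.27)·(-1.84,3.83) + 0.27·(-1.24,3.86) = (-1.6780,3.8381)
  v2: (1-0.27)·(-2.27,-0.27) + 0.27·(-2.66,-0.21) = (-2.3753,-0.2538)
  v3: (1-0.27)·(1.1,-2.07) + 0.27·(2.08,-2.73) = (1.3646,-2.2482)
  v4: (1-0.27)·(3.03,-0.32) + 0.27·(5.33,-0.35) = (3.6510,-0.3281)
Perimeter = Σ |v_{i+1} − v_i|:
  edge 1→2: √(-0.6973² + -4.0919²) = 4.1509 (running 4.1509)
  edge 2→3: √(3.7399² + -1.9944²) = 4.2385 (running 8.3893)
  edge 3→4: √(2.2864² + 1.9201²) = 2.9857 (running 11.3750)
  edge 4→1: √(-5.3290² + 4.1662²) = 6.7643 (running 18.1393)
Perimeter = 18.1393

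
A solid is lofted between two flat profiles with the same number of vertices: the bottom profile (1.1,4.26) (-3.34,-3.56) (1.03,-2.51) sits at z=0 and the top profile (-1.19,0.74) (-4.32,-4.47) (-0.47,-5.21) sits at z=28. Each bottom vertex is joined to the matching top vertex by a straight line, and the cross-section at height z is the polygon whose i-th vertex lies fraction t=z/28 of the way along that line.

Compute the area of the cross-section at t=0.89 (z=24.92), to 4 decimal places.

Cross-section at t=0.89: each vertex is (1-t)·p0[i] + t·p1[i].
  v1: (1-0.89)·(1.1,4.26) + 0.89·(-1.19,0.74) = (-0.9381,1.1272)
  v2: (1-0.89)·(-3.34,-3.56) + 0.89·(-4.32,-4.47) = (-4.2122,-4.3699)
  v3: (1-0.89)·(1.03,-2.51) + 0.89·(-0.47,-5.21) = (-0.3050,-4.9130)
Shoelace sum Σ(x_i·y_{i+1} − x_{i+1}·y_i):
  i=1: -0.9381·-4.3699 − -4.2122·1.1272 = +8.8474 (running +8.8474)
  i=2: -4.2122·-4.9130 − -0.3050·-4.3699 = +19.3617 (running +28.2091)
  i=3: -0.3050·1.1272 − -0.9381·-4.9130 = -4.9527 (running +23.2564)
Area = |Σ|/2 = |23.2564|/2 = 11.6282

Area at t=0.89: 11.6282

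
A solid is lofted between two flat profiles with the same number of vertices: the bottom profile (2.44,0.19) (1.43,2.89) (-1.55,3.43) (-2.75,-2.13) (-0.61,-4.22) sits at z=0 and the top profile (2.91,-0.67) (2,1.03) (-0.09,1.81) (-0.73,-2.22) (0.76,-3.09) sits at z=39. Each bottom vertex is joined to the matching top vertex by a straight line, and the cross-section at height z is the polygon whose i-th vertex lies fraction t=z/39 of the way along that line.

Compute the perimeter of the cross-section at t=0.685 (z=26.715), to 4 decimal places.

Cross-section at t=0.685: each vertex is (1-t)·p0[i] + t·p1[i].
  v1: (1-0.685)·(2.44,0.19) + 0.685·(2.91,-0.67) = (2.7620,-0.3991)
  v2: (1-0.685)·(1.43,2.89) + 0.685·(2,1.03) = (1.8205,1.6159)
  v3: (1-0.685)·(-1.55,3.43) + 0.685·(-0.09,1.81) = (-0.5499,2.3203)
  v4: (1-0.685)·(-2.75,-2.13) + 0.685·(-0.73,-2.22) = (-1.3663,-2.1917)
  v5: (1-0.685)·(-0.61,-4.22) + 0.685·(0.76,-3.09) = (0.3285,-3.4459)
Perimeter = Σ |v_{i+1} − v_i|:
  edge 1→2: √(-0.9415² + 2.0150²) = 2.2241 (running 2.2241)
  edge 2→3: √(-2.3704² + 0.7044²) = 2.4728 (running 4.6969)
  edge 3→4: √(-0.8164² + -4.5120²) = 4.5852 (running 9.2821)
  edge 4→5: √(1.6947² + -1.2543²) = 2.1084 (running 11.3905)
  edge 5→1: √(2.4335² + 3.0468²) = 3.8994 (running 15.2899)
Perimeter = 15.2899

Perimeter at t=0.685: 15.2899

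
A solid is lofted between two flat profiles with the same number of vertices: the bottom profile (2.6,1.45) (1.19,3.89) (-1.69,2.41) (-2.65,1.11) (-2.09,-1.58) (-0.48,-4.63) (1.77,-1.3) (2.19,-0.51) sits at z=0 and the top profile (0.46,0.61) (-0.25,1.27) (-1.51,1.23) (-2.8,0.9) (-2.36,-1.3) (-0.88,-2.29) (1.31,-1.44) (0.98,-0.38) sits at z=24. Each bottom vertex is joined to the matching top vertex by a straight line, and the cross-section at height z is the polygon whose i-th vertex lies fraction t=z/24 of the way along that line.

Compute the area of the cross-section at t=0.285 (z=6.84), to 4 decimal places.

Area at t=0.285: 21.0588

Cross-section at t=0.285: each vertex is (1-t)·p0[i] + t·p1[i].
  v1: (1-0.285)·(2.6,1.45) + 0.285·(0.46,0.61) = (1.9901,1.2106)
  v2: (1-0.285)·(1.19,3.89) + 0.285·(-0.25,1.27) = (0.7796,3.1433)
  v3: (1-0.285)·(-1.69,2.41) + 0.285·(-1.51,1.23) = (-1.6387,2.0737)
  v4: (1-0.285)·(-2.65,1.11) + 0.285·(-2.8,0.9) = (-2.6928,1.0502)
  v5: (1-0.285)·(-2.09,-1.58) + 0.285·(-2.36,-1.3) = (-2.1669,-1.5002)
  v6: (1-0.285)·(-0.48,-4.63) + 0.285·(-0.88,-2.29) = (-0.5940,-3.9631)
  v7: (1-0.285)·(1.77,-1.3) + 0.285·(1.31,-1.44) = (1.6389,-1.3399)
  v8: (1-0.285)·(2.19,-0.51) + 0.285·(0.98,-0.38) = (1.8452,-0.4730)
Shoelace sum Σ(x_i·y_{i+1} − x_{i+1}·y_i):
  i=1: 1.9901·3.1433 − 0.7796·1.2106 = +5.3117 (running +5.3117)
  i=2: 0.7796·2.0737 − -1.6387·3.1433 = +6.7676 (running +12.0793)
  i=3: -1.6387·1.0502 − -2.6928·2.0737 = +3.8631 (running +15.9424)
  i=4: -2.6928·-1.5002 − -2.1669·1.0502 = +6.3153 (running +22.2576)
  i=5: -2.1669·-3.9631 − -0.5940·-1.5002 = +7.6967 (running +29.9544)
  i=6: -0.5940·-1.3399 − 1.6389·-3.9631 = +7.2910 (running +37.2454)
  i=7: 1.6389·-0.4730 − 1.8452·-1.3399 = +1.6972 (running +38.9426)
  i=8: 1.8452·1.2106 − 1.9901·-0.4730 = +3.1750 (running +42.1175)
Area = |Σ|/2 = |42.1175|/2 = 21.0588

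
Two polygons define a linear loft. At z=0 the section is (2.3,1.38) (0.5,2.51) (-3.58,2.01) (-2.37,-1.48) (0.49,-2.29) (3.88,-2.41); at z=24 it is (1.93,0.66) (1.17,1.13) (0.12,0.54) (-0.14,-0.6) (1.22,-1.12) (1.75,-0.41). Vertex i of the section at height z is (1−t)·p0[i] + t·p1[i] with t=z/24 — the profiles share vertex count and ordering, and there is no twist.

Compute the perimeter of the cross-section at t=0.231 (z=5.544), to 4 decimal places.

Perimeter at t=0.231: 17.0574

Cross-section at t=0.231: each vertex is (1-t)·p0[i] + t·p1[i].
  v1: (1-0.231)·(2.3,1.38) + 0.231·(1.93,0.66) = (2.2145,1.2137)
  v2: (1-0.231)·(0.5,2.51) + 0.231·(1.17,1.13) = (0.6548,2.1912)
  v3: (1-0.231)·(-3.58,2.01) + 0.231·(0.12,0.54) = (-2.7253,1.6704)
  v4: (1-0.231)·(-2.37,-1.48) + 0.231·(-0.14,-0.6) = (-1.8549,-1.2767)
  v5: (1-0.231)·(0.49,-2.29) + 0.231·(1.22,-1.12) = (0.6586,-2.0197)
  v6: (1-0.231)·(3.88,-2.41) + 0.231·(1.75,-0.41) = (3.3880,-1.9480)
Perimeter = Σ |v_{i+1} − v_i|:
  edge 1→2: √(-1.5598² + 0.9775²) = 1.8408 (running 1.8408)
  edge 2→3: √(-3.3801² + -0.5208²) = 3.4200 (running 5.2607)
  edge 3→4: √(0.8704² + -2.9471²) = 3.0730 (running 8.3337)
  edge 4→5: √(2.5135² + -0.7430²) = 2.6210 (running 10.9547)
  edge 5→6: √(2.7293² + 0.0717²) = 2.7303 (running 13.6850)
  edge 6→1: √(-1.1734² + 3.1617²) = 3.3724 (running 17.0574)
Perimeter = 17.0574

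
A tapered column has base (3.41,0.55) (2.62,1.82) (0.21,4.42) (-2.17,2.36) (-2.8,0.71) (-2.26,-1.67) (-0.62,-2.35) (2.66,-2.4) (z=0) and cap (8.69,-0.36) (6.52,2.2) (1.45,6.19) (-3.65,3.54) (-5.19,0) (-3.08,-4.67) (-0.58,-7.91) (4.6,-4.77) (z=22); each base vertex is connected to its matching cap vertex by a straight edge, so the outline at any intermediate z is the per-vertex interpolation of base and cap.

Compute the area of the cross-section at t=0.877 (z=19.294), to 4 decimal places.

Area at t=0.877: 101.4601

Cross-section at t=0.877: each vertex is (1-t)·p0[i] + t·p1[i].
  v1: (1-0.877)·(3.41,0.55) + 0.877·(8.69,-0.36) = (8.0406,-0.2481)
  v2: (1-0.877)·(2.62,1.82) + 0.877·(6.52,2.2) = (6.0403,2.1533)
  v3: (1-0.877)·(0.21,4.42) + 0.877·(1.45,6.19) = (1.2975,5.9723)
  v4: (1-0.877)·(-2.17,2.36) + 0.877·(-3.65,3.54) = (-3.4680,3.3949)
  v5: (1-0.877)·(-2.8,0.71) + 0.877·(-5.19,0) = (-4.8960,0.0873)
  v6: (1-0.877)·(-2.26,-1.67) + 0.877·(-3.08,-4.67) = (-2.9791,-4.3010)
  v7: (1-0.877)·(-0.62,-2.35) + 0.877·(-0.58,-7.91) = (-0.5849,-7.2261)
  v8: (1-0.877)·(2.66,-2.4) + 0.877·(4.6,-4.77) = (4.3614,-4.4785)
Shoelace sum Σ(x_i·y_{i+1} − x_{i+1}·y_i):
  i=1: 8.0406·2.1533 − 6.0403·-0.2481 = +18.8118 (running +18.8118)
  i=2: 6.0403·5.9723 − 1.2975·2.1533 = +33.2806 (running +52.0924)
  i=3: 1.2975·3.3949 − -3.4680·5.9723 = +25.1164 (running +77.2089)
  i=4: -3.4680·0.0873 − -4.8960·3.3949 = +16.3185 (running +93.5274)
  i=5: -4.8960·-4.3010 − -2.9791·0.0873 = +21.3180 (running +114.8453)
  i=6: -2.9791·-7.2261 − -0.5849·-4.3010 = +19.0119 (running +133.8572)
  i=7: -0.5849·-4.4785 − 4.3614·-7.2261 = +34.1354 (running +167.9926)
  i=8: 4.3614·-0.2481 − 8.0406·-4.4785 = +34.9276 (running +202.9203)
Area = |Σ|/2 = |202.9203|/2 = 101.4601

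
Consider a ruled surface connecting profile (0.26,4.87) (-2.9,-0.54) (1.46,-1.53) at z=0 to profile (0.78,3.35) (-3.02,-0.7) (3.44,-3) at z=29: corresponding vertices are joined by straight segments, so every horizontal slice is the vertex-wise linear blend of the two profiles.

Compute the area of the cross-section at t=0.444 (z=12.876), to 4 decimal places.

Area at t=0.444: 15.4246

Cross-section at t=0.444: each vertex is (1-t)·p0[i] + t·p1[i].
  v1: (1-0.444)·(0.26,4.87) + 0.444·(0.78,3.35) = (0.4909,4.1951)
  v2: (1-0.444)·(-2.9,-0.54) + 0.444·(-3.02,-0.7) = (-2.9533,-0.6110)
  v3: (1-0.444)·(1.46,-1.53) + 0.444·(3.44,-3) = (2.3391,-2.1827)
Shoelace sum Σ(x_i·y_{i+1} − x_{i+1}·y_i):
  i=1: 0.4909·-0.6110 − -2.9533·4.1951 = +12.0894 (running +12.0894)
  i=2: -2.9533·-2.1827 − 2.3391·-0.6110 = +7.8754 (running +19.9648)
  i=3: 2.3391·4.1951 − 0.4909·-2.1827 = +10.8843 (running +30.8491)
Area = |Σ|/2 = |30.8491|/2 = 15.4246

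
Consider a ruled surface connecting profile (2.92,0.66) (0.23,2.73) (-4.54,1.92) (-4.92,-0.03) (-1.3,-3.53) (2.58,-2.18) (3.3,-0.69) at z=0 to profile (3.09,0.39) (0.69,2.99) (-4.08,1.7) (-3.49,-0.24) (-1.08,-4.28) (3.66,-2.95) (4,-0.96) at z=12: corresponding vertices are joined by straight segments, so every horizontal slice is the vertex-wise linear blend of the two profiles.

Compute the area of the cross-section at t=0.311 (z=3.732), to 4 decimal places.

Area at t=0.311: 35.5776

Cross-section at t=0.311: each vertex is (1-t)·p0[i] + t·p1[i].
  v1: (1-0.311)·(2.92,0.66) + 0.311·(3.09,0.39) = (2.9729,0.5760)
  v2: (1-0.311)·(0.23,2.73) + 0.311·(0.69,2.99) = (0.3731,2.8109)
  v3: (1-0.311)·(-4.54,1.92) + 0.311·(-4.08,1.7) = (-4.3969,1.8516)
  v4: (1-0.311)·(-4.92,-0.03) + 0.311·(-3.49,-0.24) = (-4.4753,-0.0953)
  v5: (1-0.311)·(-1.3,-3.53) + 0.311·(-1.08,-4.28) = (-1.2316,-3.7633)
  v6: (1-0.311)·(2.58,-2.18) + 0.311·(3.66,-2.95) = (2.9159,-2.4195)
  v7: (1-0.311)·(3.3,-0.69) + 0.311·(4,-0.96) = (3.5177,-0.7740)
Shoelace sum Σ(x_i·y_{i+1} − x_{i+1}·y_i):
  i=1: 2.9729·2.8109 − 0.3731·0.5760 = +8.1414 (running +8.1414)
  i=2: 0.3731·1.8516 − -4.3969·2.8109 = +13.0499 (running +21.1914)
  i=3: -4.3969·-0.0953 − -4.4753·1.8516 = +8.7054 (running +29.8968)
  i=4: -4.4753·-3.7633 − -1.2316·-0.0953 = +16.7242 (running +46.6209)
  i=5: -1.2316·-2.4195 − 2.9159·-3.7633 = +13.9530 (running +60.5739)
  i=6: 2.9159·-0.7740 − 3.5177·-2.4195 = +6.2542 (running +66.8281)
  i=7: 3.5177·0.5760 − 2.9729·-0.7740 = +4.3272 (running +71.1553)
Area = |Σ|/2 = |71.1553|/2 = 35.5776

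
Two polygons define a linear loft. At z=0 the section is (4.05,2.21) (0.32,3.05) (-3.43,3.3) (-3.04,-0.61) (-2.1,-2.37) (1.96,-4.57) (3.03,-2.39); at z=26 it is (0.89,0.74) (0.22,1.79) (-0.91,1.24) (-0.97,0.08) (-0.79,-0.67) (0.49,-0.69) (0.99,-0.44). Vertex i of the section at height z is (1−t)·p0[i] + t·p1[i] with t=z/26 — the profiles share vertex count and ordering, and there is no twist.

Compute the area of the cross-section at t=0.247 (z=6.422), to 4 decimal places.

Area at t=0.247: 27.9379

Cross-section at t=0.247: each vertex is (1-t)·p0[i] + t·p1[i].
  v1: (1-0.247)·(4.05,2.21) + 0.247·(0.89,0.74) = (3.2695,1.8469)
  v2: (1-0.247)·(0.32,3.05) + 0.247·(0.22,1.79) = (0.2953,2.7388)
  v3: (1-0.247)·(-3.43,3.3) + 0.247·(-0.91,1.24) = (-2.8076,2.7912)
  v4: (1-0.247)·(-3.04,-0.61) + 0.247·(-0.97,0.08) = (-2.5287,-0.4396)
  v5: (1-0.247)·(-2.1,-2.37) + 0.247·(-0.79,-0.67) = (-1.7764,-1.9501)
  v6: (1-0.247)·(1.96,-4.57) + 0.247·(0.49,-0.69) = (1.5969,-3.6116)
  v7: (1-0.247)·(3.03,-2.39) + 0.247·(0.99,-0.44) = (2.5261,-1.9083)
Shoelace sum Σ(x_i·y_{i+1} − x_{i+1}·y_i):
  i=1: 3.2695·2.7388 − 0.2953·1.8469 = +8.4090 (running +8.4090)
  i=2: 0.2953·2.7912 − -2.8076·2.7388 = +8.5135 (running +16.9225)
  i=3: -2.8076·-0.4396 − -2.5287·2.7912 = +8.2922 (running +25.2147)
  i=4: -2.5287·-1.9501 − -1.7764·-0.4396 = +4.1504 (running +29.3651)
  i=5: -1.7764·-3.6116 − 1.5969·-1.9501 = +9.5300 (running +38.8951)
  i=6: 1.5969·-1.9083 − 2.5261·-3.6116 = +6.0760 (running +44.9710)
  i=7: 2.5261·1.8469 − 3.2695·-1.9083 = +10.9048 (running +55.8759)
Area = |Σ|/2 = |55.8759|/2 = 27.9379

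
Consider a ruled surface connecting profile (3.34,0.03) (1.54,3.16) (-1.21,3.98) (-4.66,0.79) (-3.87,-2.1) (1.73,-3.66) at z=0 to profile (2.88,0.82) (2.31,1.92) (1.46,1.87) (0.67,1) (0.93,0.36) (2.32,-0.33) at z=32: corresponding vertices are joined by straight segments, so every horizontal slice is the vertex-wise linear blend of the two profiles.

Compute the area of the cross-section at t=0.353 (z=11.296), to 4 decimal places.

Area at t=0.353: 22.5132

Cross-section at t=0.353: each vertex is (1-t)·p0[i] + t·p1[i].
  v1: (1-0.353)·(3.34,0.03) + 0.353·(2.88,0.82) = (3.1776,0.3089)
  v2: (1-0.353)·(1.54,3.16) + 0.353·(2.31,1.92) = (1.8118,2.7223)
  v3: (1-0.353)·(-1.21,3.98) + 0.353·(1.46,1.87) = (-0.2675,3.2352)
  v4: (1-0.353)·(-4.66,0.79) + 0.353·(0.67,1) = (-2.7785,0.8641)
  v5: (1-0.353)·(-3.87,-2.1) + 0.353·(0.93,0.36) = (-2.1756,-1.2316)
  v6: (1-0.353)·(1.73,-3.66) + 0.353·(2.32,-0.33) = (1.9383,-2.4845)
Shoelace sum Σ(x_i·y_{i+1} − x_{i+1}·y_i):
  i=1: 3.1776·2.7223 − 1.8118·0.3089 = +8.0908 (running +8.0908)
  i=2: 1.8118·3.2352 − -0.2675·2.7223 = +6.5897 (running +14.6805)
  i=3: -0.2675·0.8641 − -2.7785·3.2352 = +8.7578 (running +23.4383)
  i=4: -2.7785·-1.2316 − -2.1756·0.8641 = +5.3021 (running +28.7403)
  i=5: -2.1756·-2.4845 − 1.9383·-1.2316 = +7.7925 (running +36.5328)
  i=6: 1.9383·0.3089 − 3.1776·-2.4845 = +8.4935 (running +45.0263)
Area = |Σ|/2 = |45.0263|/2 = 22.5132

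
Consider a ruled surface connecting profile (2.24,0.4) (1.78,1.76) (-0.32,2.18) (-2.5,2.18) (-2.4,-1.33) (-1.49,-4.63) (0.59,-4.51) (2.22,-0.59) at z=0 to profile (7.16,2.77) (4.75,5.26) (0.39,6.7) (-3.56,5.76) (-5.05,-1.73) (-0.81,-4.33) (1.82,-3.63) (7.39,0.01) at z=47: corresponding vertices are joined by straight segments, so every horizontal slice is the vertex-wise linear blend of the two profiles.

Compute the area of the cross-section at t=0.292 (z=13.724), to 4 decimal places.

Cross-section at t=0.292: each vertex is (1-t)·p0[i] + t·p1[i].
  v1: (1-0.292)·(2.24,0.4) + 0.292·(7.16,2.77) = (3.6766,1.0920)
  v2: (1-0.292)·(1.78,1.76) + 0.292·(4.75,5.26) = (2.6472,2.7820)
  v3: (1-0.292)·(-0.32,2.18) + 0.292·(0.39,6.7) = (-0.1127,3.4998)
  v4: (1-0.292)·(-2.5,2.18) + 0.292·(-3.56,5.76) = (-2.8095,3.2254)
  v5: (1-0.292)·(-2.4,-1.33) + 0.292·(-5.05,-1.73) = (-3.1738,-1.4468)
  v6: (1-0.292)·(-1.49,-4.63) + 0.292·(-0.81,-4.33) = (-1.2914,-4.5424)
  v7: (1-0.292)·(0.59,-4.51) + 0.292·(1.82,-3.63) = (0.9492,-4.2530)
  v8: (1-0.292)·(2.22,-0.59) + 0.292·(7.39,0.01) = (3.7296,-0.4148)
Shoelace sum Σ(x_i·y_{i+1} − x_{i+1}·y_i):
  i=1: 3.6766·2.7820 − 2.6472·1.0920 = +7.3375 (running +7.3375)
  i=2: 2.6472·3.4998 − -0.1127·2.7820 = +9.5784 (running +16.9159)
  i=3: -0.1127·3.2254 − -2.8095·3.4998 = +9.4694 (running +26.3853)
  i=4: -2.8095·-1.4468 − -3.1738·3.2254 = +14.3015 (running +40.6868)
  i=5: -3.1738·-4.5424 − -1.2914·-1.4468 = +12.5482 (running +53.2350)
  i=6: -1.2914·-4.2530 − 0.9492·-4.5424 = +9.8040 (running +63.0390)
  i=7: 0.9492·-0.4148 − 3.7296·-4.2530 = +15.4686 (running +78.5076)
  i=8: 3.7296·1.0920 − 3.6766·-0.4148 = +5.5980 (running +84.1056)
Area = |Σ|/2 = |84.1056|/2 = 42.0528

Area at t=0.292: 42.0528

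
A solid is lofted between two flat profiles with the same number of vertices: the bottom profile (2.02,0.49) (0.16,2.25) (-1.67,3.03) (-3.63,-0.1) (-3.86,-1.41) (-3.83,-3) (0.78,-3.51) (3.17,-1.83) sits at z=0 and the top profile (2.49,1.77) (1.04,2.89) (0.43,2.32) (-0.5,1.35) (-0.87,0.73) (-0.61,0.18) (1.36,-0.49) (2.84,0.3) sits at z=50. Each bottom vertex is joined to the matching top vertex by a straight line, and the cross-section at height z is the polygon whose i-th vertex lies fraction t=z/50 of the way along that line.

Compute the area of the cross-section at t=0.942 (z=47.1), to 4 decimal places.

Area at t=0.942: 8.6425

Cross-section at t=0.942: each vertex is (1-t)·p0[i] + t·p1[i].
  v1: (1-0.942)·(2.02,0.49) + 0.942·(2.49,1.77) = (2.4627,1.6958)
  v2: (1-0.942)·(0.16,2.25) + 0.942·(1.04,2.89) = (0.9890,2.8529)
  v3: (1-0.942)·(-1.67,3.03) + 0.942·(0.43,2.32) = (0.3082,2.3612)
  v4: (1-0.942)·(-3.63,-0.1) + 0.942·(-0.5,1.35) = (-0.6815,1.2659)
  v5: (1-0.942)·(-3.86,-1.41) + 0.942·(-0.87,0.73) = (-1.0434,0.6059)
  v6: (1-0.942)·(-3.83,-3) + 0.942·(-0.61,0.18) = (-0.7968,-0.0044)
  v7: (1-0.942)·(0.78,-3.51) + 0.942·(1.36,-0.49) = (1.3264,-0.6652)
  v8: (1-0.942)·(3.17,-1.83) + 0.942·(2.84,0.3) = (2.8591,0.1765)
Shoelace sum Σ(x_i·y_{i+1} − x_{i+1}·y_i):
  i=1: 2.4627·2.8529 − 0.9890·1.6958 = +5.3489 (running +5.3489)
  i=2: 0.9890·2.3612 − 0.3082·2.8529 = +1.4559 (running +6.8047)
  i=3: 0.3082·1.2659 − -0.6815·2.3612 = +1.9994 (running +8.8041)
  i=4: -0.6815·0.6059 − -1.0434·1.2659 = +0.9079 (running +9.7120)
  i=5: -1.0434·-0.0044 − -0.7968·0.6059 = +0.4874 (running +10.1994)
  i=6: -0.7968·-0.6652 − 1.3264·-0.0044 = +0.5359 (running +10.7353)
  i=7: 1.3264·0.1765 − 2.8591·-0.6652 = +2.1358 (running +12.8711)
  i=8: 2.8591·1.6958 − 2.4627·0.1765 = +4.4138 (running +17.2850)
Area = |Σ|/2 = |17.2850|/2 = 8.6425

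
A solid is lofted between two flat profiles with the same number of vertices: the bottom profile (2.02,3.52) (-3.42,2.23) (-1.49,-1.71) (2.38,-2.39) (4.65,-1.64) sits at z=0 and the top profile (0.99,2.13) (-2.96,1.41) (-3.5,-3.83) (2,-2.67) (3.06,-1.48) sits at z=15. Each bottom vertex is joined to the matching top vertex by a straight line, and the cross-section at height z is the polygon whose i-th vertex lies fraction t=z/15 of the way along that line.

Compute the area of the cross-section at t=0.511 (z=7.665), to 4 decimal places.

Area at t=0.511: 28.5075

Cross-section at t=0.511: each vertex is (1-t)·p0[i] + t·p1[i].
  v1: (1-0.511)·(2.02,3.52) + 0.511·(0.99,2.13) = (1.4937,2.8097)
  v2: (1-0.511)·(-3.42,2.23) + 0.511·(-2.96,1.41) = (-3.1849,1.8110)
  v3: (1-0.511)·(-1.49,-1.71) + 0.511·(-3.5,-3.83) = (-2.5171,-2.7933)
  v4: (1-0.511)·(2.38,-2.39) + 0.511·(2,-2.67) = (2.1858,-2.5331)
  v5: (1-0.511)·(4.65,-1.64) + 0.511·(3.06,-1.48) = (3.8375,-1.5582)
Shoelace sum Σ(x_i·y_{i+1} − x_{i+1}·y_i):
  i=1: 1.4937·1.8110 − -3.1849·2.8097 = +11.6538 (running +11.6538)
  i=2: -3.1849·-2.7933 − -2.5171·1.8110 = +13.4550 (running +25.1088)
  i=3: -2.5171·-2.5331 − 2.1858·-2.7933 = +12.4817 (running +37.5905)
  i=4: 2.1858·-1.5582 − 3.8375·-2.5331 = +6.3147 (running +43.9052)
  i=5: 3.8375·2.8097 − 1.4937·-1.5582 = +13.1098 (running +57.0150)
Area = |Σ|/2 = |57.0150|/2 = 28.5075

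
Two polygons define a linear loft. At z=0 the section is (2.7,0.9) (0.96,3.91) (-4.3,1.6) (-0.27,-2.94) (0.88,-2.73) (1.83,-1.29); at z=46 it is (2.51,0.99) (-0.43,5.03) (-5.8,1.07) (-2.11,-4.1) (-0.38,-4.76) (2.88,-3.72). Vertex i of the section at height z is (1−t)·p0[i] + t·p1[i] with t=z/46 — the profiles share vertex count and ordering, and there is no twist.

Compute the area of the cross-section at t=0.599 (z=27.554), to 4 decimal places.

Area at t=0.599: 40.5166

Cross-section at t=0.599: each vertex is (1-t)·p0[i] + t·p1[i].
  v1: (1-0.599)·(2.7,0.9) + 0.599·(2.51,0.99) = (2.5862,0.9539)
  v2: (1-0.599)·(0.96,3.91) + 0.599·(-0.43,5.03) = (0.1274,4.5809)
  v3: (1-0.599)·(-4.3,1.6) + 0.599·(-5.8,1.07) = (-5.1985,1.2825)
  v4: (1-0.599)·(-0.27,-2.94) + 0.599·(-2.11,-4.1) = (-1.3722,-3.6348)
  v5: (1-0.599)·(0.88,-2.73) + 0.599·(-0.38,-4.76) = (0.1253,-3.9460)
  v6: (1-0.599)·(1.83,-1.29) + 0.599·(2.88,-3.72) = (2.4589,-2.7456)
Shoelace sum Σ(x_i·y_{i+1} − x_{i+1}·y_i):
  i=1: 2.5862·4.5809 − 0.1274·0.9539 = +11.7255 (running +11.7255)
  i=2: 0.1274·1.2825 − -5.1985·4.5809 = +23.9771 (running +35.7026)
  i=3: -5.1985·-3.6348 − -1.3722·1.2825 = +20.6556 (running +56.3581)
  i=4: -1.3722·-3.9460 − 0.1253·-3.6348 = +5.8698 (running +62.2279)
  i=5: 0.1253·-2.7456 − 2.4589·-3.9460 = +9.3590 (running +71.5870)
  i=6: 2.4589·0.9539 − 2.5862·-2.7456 = +9.4462 (running +81.0332)
Area = |Σ|/2 = |81.0332|/2 = 40.5166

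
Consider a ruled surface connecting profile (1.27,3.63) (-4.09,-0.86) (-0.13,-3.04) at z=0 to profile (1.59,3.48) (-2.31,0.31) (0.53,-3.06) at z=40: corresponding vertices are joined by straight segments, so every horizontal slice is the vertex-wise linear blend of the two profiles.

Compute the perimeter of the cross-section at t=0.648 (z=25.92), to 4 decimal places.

Perimeter at t=0.648: 16.7867

Cross-section at t=0.648: each vertex is (1-t)·p0[i] + t·p1[i].
  v1: (1-0.648)·(1.27,3.63) + 0.648·(1.59,3.48) = (1.4774,3.5328)
  v2: (1-0.648)·(-4.09,-0.86) + 0.648·(-2.31,0.31) = (-2.9366,-0.1018)
  v3: (1-0.648)·(-0.13,-3.04) + 0.648·(0.53,-3.06) = (0.2977,-3.0530)
Perimeter = Σ |v_{i+1} − v_i|:
  edge 1→2: √(-4.4139² + -3.6346²) = 5.7178 (running 5.7178)
  edge 2→3: √(3.2342² + -2.9511²) = 4.3783 (running 10.0961)
  edge 3→1: √(1.1797² + 6.5858²) = 6.6906 (running 16.7867)
Perimeter = 16.7867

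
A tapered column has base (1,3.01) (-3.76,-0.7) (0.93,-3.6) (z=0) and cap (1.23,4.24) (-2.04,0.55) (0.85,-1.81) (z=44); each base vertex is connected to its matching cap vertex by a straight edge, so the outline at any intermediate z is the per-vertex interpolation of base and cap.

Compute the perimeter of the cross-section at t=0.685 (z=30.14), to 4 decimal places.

Cross-section at t=0.685: each vertex is (1-t)·p0[i] + t·p1[i].
  v1: (1-0.685)·(1,3.01) + 0.685·(1.23,4.24) = (1.1576,3.8525)
  v2: (1-0.685)·(-3.76,-0.7) + 0.685·(-2.04,0.55) = (-2.5818,0.1563)
  v3: (1-0.685)·(0.93,-3.6) + 0.685·(0.85,-1.81) = (0.8752,-2.3739)
Perimeter = Σ |v_{i+1} − v_i|:
  edge 1→2: √(-3.7393² + -3.6963²) = 5.2579 (running 5.2579)
  edge 2→3: √(3.4570² + -2.5301²) = 4.2840 (running 9.5418)
  edge 3→1: √(0.2824² + 6.2264²) = 6.2328 (running 15.7746)
Perimeter = 15.7746

Perimeter at t=0.685: 15.7746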